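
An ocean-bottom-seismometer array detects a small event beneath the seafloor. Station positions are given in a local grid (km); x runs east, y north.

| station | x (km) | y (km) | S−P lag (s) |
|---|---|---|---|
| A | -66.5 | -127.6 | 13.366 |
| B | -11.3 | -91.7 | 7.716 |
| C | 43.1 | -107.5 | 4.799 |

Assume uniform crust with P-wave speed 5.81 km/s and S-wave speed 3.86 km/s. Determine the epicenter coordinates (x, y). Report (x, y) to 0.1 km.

x ≈ 71.7 km, y ≈ -60.3 km

Distance from S−P lag: d = Δt · v_P v_S / (v_P − v_S) = Δt · (5.81·3.86)/(5.81−3.86) ≈ 11.5008·Δt.
So d_A = 153.72, d_B = 88.74, d_C = 55.19 km.
Circle about each station: (x + 66.5)² + (y + 127.6)² = 153.72²; (x + 11.3)² + (y + 91.7)² = 88.74²; (x − 43.1)² + (y + 107.5)² = 55.19².
Subtracting pairs of circle equations eliminates x²+y² and gives linear equations (the radical axes):
110.4 x + 71.8 y = 3587.62
219.2 x + 40.2 y = 13293.75
Solving the 2×2 system: x ≈ 71.7, y ≈ -60.3 km.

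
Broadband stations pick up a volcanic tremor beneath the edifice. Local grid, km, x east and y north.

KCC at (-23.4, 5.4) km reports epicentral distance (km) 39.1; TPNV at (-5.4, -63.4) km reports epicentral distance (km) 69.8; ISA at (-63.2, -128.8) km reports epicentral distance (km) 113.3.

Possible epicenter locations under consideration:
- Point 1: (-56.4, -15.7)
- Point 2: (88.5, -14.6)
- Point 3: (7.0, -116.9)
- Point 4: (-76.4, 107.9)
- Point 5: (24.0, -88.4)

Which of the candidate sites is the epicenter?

Point 1

For each candidate, compare |candidate − station| to the reported distance:
Point 1: residuals KCC 0.1, TPNV 0.0, ISA 0.0 → max 0.1 km
Point 2: residuals KCC 74.6, TPNV 36.0, ISA 76.6 → max 76.6 km
Point 3: residuals KCC 86.9, TPNV 14.9, ISA 42.1 → max 86.9 km
Point 4: residuals KCC 76.3, TPNV 115.6, ISA 123.8 → max 123.8 km
Point 5: residuals KCC 66.0, TPNV 31.2, ISA 17.2 → max 66.0 km
Only Point 1 has all residuals ≈ 0.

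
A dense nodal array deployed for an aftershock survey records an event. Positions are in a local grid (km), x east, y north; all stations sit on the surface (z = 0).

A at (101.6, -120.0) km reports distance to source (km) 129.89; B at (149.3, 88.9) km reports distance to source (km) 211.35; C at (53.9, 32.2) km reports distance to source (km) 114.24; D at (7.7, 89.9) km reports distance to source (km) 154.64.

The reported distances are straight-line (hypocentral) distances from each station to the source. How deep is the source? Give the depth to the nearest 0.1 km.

Each station gives a sphere (x−x_i)² + (y−y_i)² + z² = d_i² (stations at z=0).
Subtracting the A sphere from B and C: z² cancels, leaving linear equations in x and y:
95.4 x + 417.8 y = -22326.27
-95.4 x + 304.4 y = -16959.88
Solving: x ≈ 4.205, y ≈ -54.398 km (keep extra digits for the depth step; rounded: 4.2, -54.4).
Then from the A sphere: z² = 129.89² − (x − 101.6)² − (y + 120.0)² with x = 4.205, y = -54.398, so z ≈ 55.516 ≈ 55.5 km.

depth ≈ 55.5 km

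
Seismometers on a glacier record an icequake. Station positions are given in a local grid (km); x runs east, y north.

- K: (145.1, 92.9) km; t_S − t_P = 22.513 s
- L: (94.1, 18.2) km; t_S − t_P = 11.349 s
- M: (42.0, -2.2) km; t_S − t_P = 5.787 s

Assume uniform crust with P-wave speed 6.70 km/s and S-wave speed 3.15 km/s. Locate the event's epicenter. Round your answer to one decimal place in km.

Distance from S−P lag: d = Δt · v_P v_S / (v_P − v_S) = Δt · (6.70·3.15)/(6.70−3.15) ≈ 5.9451·Δt.
So d_K = 133.84, d_L = 67.47, d_M = 34.40 km.
Circle about each station: (x − 145.1)² + (y − 92.9)² = 133.84²; (x − 94.1)² + (y − 18.2)² = 67.47²; (x − 42.0)² + (y + 2.2)² = 34.40².
Subtracting the K equation from the L and M equations removes the quadratic terms:
-102.0 x − 149.4 y = -7137.43
-206.2 x − 190.2 y = -11185.79
Solving the 2×2 system: x ≈ 27.5, y ≈ 29.0 km.

(27.5, 29.0)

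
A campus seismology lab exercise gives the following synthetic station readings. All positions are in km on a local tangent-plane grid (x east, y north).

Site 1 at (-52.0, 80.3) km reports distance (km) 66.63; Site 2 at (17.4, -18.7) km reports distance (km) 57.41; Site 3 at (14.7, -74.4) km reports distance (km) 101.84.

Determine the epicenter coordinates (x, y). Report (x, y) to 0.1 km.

-25.9 km east, 19.0 km north

Circle about each station: (x + 52.0)² + (y − 80.3)² = 66.63²; (x − 17.4)² + (y + 18.7)² = 57.41²; (x − 14.7)² + (y + 74.4)² = 101.84².
Subtracting the Site 1 equation from the Site 2 and Site 3 equations removes the quadratic terms:
138.8 x − 198.0 y = -7355.99
133.4 x − 309.4 y = -9332.47
Solving the 2×2 system: x ≈ -25.9, y ≈ 19.0 km.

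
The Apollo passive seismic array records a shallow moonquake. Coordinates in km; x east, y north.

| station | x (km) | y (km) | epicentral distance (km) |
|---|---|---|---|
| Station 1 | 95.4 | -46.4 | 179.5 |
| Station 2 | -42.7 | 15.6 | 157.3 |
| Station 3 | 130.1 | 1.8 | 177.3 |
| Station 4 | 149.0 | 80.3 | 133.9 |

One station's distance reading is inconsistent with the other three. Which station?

Station 1

Solve using three stations at a time. Using Station 2, Station 3, Station 4 (subtract circle equations pairwise → linear system) gives (x, y) ≈ (35.8, 152.1).
Distances from that point to each station vs reported:
  Station 1: calculated 207.2 vs reported 179.5 → residual 27.7 km
  Station 2: calculated 157.4 vs reported 157.3 → residual 0.1 km
  Station 3: calculated 177.4 vs reported 177.3 → residual 0.1 km
  Station 4: calculated 134.0 vs reported 133.9 → residual 0.1 km
Station 2, Station 3, Station 4 are mutually consistent (residuals ≈ 0); Station 1 is off by 27.7 km.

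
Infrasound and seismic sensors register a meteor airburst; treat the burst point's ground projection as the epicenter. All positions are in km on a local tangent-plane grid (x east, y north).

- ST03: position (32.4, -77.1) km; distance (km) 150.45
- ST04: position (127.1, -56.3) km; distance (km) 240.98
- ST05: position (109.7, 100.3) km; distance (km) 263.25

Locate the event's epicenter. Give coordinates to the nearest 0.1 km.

Circle about each station: (x − 32.4)² + (y + 77.1)² = 150.45²; (x − 127.1)² + (y + 56.3)² = 240.98²; (x − 109.7)² + (y − 100.3)² = 263.25².
Subtracting the ST03 equation from the ST04 and ST05 equations removes the quadratic terms:
189.4 x + 41.6 y = -23106.23
154.6 x + 354.8 y = -31565.35
Solving the 2×2 system: x ≈ -113.3, y ≈ -39.6 km.

(-113.3, -39.6)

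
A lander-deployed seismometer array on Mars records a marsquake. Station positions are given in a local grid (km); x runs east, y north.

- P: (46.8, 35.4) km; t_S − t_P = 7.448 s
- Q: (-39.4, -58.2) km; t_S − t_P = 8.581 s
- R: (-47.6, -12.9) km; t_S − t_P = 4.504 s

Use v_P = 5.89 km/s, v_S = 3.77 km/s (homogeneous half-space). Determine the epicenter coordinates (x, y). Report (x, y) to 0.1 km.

(-31.1, 31.3)

Distance from S−P lag: d = Δt · v_P v_S / (v_P − v_S) = Δt · (5.89·3.77)/(5.89−3.77) ≈ 10.4742·Δt.
So d_P = 78.01, d_Q = 89.88, d_R = 47.18 km.
Circle about each station: (x − 46.8)² + (y − 35.4)² = 78.01²; (x + 39.4)² + (y + 58.2)² = 89.88²; (x + 47.6)² + (y + 12.9)² = 47.18².
Subtracting the P equation from the Q and R equations removes the quadratic terms:
-172.4 x − 187.2 y = -496.65
-188.8 x − 96.6 y = 2848.38
Solving the 2×2 system: x ≈ -31.1, y ≈ 31.3 km.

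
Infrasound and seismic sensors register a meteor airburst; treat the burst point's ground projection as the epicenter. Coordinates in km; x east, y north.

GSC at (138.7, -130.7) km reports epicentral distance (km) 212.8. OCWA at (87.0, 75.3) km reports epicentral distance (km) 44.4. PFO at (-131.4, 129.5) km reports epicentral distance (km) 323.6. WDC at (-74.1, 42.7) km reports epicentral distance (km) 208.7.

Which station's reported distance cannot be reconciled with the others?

Solve using three stations at a time. Using GSC, OCWA, WDC (subtract circle equations pairwise → linear system) gives (x, y) ≈ (130.9, 81.9).
Distances from that point to each station vs reported:
  GSC: calculated 212.8 vs reported 212.8 → residual 0.0 km
  OCWA: calculated 44.4 vs reported 44.4 → residual 0.0 km
  PFO: calculated 266.5 vs reported 323.6 → residual 57.1 km
  WDC: calculated 208.7 vs reported 208.7 → residual 0.0 km
GSC, OCWA, WDC are mutually consistent (residuals ≈ 0); PFO is off by 57.1 km.

PFO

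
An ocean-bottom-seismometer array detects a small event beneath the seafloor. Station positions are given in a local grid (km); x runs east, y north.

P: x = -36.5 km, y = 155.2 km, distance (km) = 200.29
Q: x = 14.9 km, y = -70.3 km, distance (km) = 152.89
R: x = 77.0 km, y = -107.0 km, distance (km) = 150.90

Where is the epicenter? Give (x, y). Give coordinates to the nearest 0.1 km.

Circle about each station: (x + 36.5)² + (y − 155.2)² = 200.29²; (x − 14.9)² + (y + 70.3)² = 152.89²; (x − 77.0)² + (y + 107.0)² = 150.90².
Subtracting pairs of circle equations eliminates x²+y² and gives linear equations (the radical axes):
102.8 x − 451.0 y = -3514.46
227.0 x − 524.4 y = 9303.98
Solving the 2×2 system: x ≈ 124.6, y ≈ 36.2 km.

124.6 km east, 36.2 km north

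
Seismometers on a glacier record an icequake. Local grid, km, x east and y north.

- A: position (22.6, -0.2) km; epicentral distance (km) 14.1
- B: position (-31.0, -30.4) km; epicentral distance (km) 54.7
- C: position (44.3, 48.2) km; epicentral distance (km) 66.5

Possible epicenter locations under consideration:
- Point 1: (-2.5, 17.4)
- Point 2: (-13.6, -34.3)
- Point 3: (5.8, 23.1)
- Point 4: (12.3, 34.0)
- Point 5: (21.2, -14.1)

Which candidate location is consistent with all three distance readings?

Point 5

For each candidate, compare |candidate − station| to the reported distance:
Point 1: residuals A 16.6, B 1.0, C 10.5 → max 16.6 km
Point 2: residuals A 35.6, B 36.9, C 34.3 → max 36.9 km
Point 3: residuals A 14.6, B 10.2, C 20.5 → max 20.5 km
Point 4: residuals A 21.6, B 22.9, C 31.5 → max 31.5 km
Point 5: residuals A 0.1, B 0.0, C 0.1 → max 0.1 km
Only Point 5 has all residuals ≈ 0.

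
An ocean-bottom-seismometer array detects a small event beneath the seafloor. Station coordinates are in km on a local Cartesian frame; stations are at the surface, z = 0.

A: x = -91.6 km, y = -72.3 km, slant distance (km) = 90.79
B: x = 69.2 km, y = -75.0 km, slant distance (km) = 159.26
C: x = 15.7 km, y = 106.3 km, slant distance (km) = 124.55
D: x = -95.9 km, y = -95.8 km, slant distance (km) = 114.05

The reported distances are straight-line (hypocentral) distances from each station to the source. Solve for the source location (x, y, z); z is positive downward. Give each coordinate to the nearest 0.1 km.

Each station gives a sphere (x−x_i)² + (y−y_i)² + z² = d_i² (stations at z=0).
Subtracting the A sphere from B and C: z² cancels, leaving linear equations in x and y:
321.6 x − 5.4 y = -20325.13
214.6 x + 357.2 y = -9341.55
Solving: x ≈ -63.004, y ≈ 11.699 km (keep extra digits for the depth step; rounded: -63.0, 11.7).
Then from the A sphere: z² = 90.79² − (x + 91.6)² − (y + 72.3)² with x = -63.004, y = 11.699, so z ≈ 19.216 ≈ 19.2 km.

(-63.0, 11.7, 19.2)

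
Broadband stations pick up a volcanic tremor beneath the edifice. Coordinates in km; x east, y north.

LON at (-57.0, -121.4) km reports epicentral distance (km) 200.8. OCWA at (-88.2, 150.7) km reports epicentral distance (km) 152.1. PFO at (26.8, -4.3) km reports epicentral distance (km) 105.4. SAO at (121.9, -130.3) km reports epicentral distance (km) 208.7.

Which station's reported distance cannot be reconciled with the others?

PFO

Solve using three stations at a time. Using LON, OCWA, SAO (subtract circle equations pairwise → linear system) gives (x, y) ≈ (32.6, 58.3).
Distances from that point to each station vs reported:
  LON: calculated 200.8 vs reported 200.8 → residual 0.0 km
  OCWA: calculated 152.1 vs reported 152.1 → residual 0.0 km
  PFO: calculated 62.9 vs reported 105.4 → residual 42.5 km
  SAO: calculated 208.7 vs reported 208.7 → residual 0.0 km
LON, OCWA, SAO are mutually consistent (residuals ≈ 0); PFO is off by 42.5 km.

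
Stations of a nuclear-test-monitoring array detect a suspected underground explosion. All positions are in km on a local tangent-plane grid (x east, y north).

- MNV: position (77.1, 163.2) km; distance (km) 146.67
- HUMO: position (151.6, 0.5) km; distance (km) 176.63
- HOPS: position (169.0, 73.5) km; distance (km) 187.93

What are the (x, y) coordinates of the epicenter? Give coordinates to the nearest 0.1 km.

-17.6 km east, 51.2 km north

Circle about each station: (x − 77.1)² + (y − 163.2)² = 146.67²; (x − 151.6)² + (y − 0.5)² = 176.63²; (x − 169.0)² + (y − 73.5)² = 187.93².
Subtracting the MNV equation from the HUMO and HOPS equations removes the quadratic terms:
149.0 x − 325.4 y = -19281.91
183.8 x − 179.4 y = -12421.00
Solving the 2×2 system: x ≈ -17.6, y ≈ 51.2 km.
Check against MNV (with the unrounded x, y): √((x − 77.1)²+(y − 163.2)²) = 146.69 ≈ 146.67 km. ✓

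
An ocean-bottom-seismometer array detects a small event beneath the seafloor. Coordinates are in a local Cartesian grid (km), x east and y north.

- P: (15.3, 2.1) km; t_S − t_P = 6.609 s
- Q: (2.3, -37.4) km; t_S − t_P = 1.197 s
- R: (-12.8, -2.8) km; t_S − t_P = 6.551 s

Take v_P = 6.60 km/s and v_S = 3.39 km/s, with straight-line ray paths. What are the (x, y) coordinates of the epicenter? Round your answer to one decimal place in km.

Distance from S−P lag: d = Δt · v_P v_S / (v_P − v_S) = Δt · (6.60·3.39)/(6.60−3.39) ≈ 6.9701·Δt.
So d_P = 46.07, d_Q = 8.34, d_R = 45.66 km.
Circle about each station: (x − 15.3)² + (y − 2.1)² = 46.07²; (x − 2.3)² + (y + 37.4)² = 8.34²; (x + 12.8)² + (y + 2.8)² = 45.66².
Subtracting pairs of circle equations eliminates x²+y² and gives linear equations (the radical axes):
-26.0 x − 79.0 y = 3218.44
-56.2 x − 9.8 y = -29.21
Solving the 2×2 system: x ≈ 8.1, y ≈ -43.4 km.

8.1 km east, -43.4 km north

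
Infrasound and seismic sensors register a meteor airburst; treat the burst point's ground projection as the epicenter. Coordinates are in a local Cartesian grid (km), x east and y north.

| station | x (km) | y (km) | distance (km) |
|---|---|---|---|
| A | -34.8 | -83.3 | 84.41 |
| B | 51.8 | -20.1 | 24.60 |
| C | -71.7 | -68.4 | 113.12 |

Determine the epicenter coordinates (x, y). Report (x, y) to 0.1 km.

Circle about each station: (x + 34.8)² + (y + 83.3)² = 84.41²; (x − 51.8)² + (y + 20.1)² = 24.60²; (x + 71.7)² + (y + 68.4)² = 113.12².
Subtracting the A equation from the B and C equations removes the quadratic terms:
173.2 x + 126.4 y = 1457.21
-73.8 x + 29.8 y = -4001.57
Solving the 2×2 system: x ≈ 37.9, y ≈ -40.4 km.
Check against A (with the unrounded x, y): √((x + 34.8)²+(y + 83.3)²) = 84.41 ≈ 84.41 km. ✓

37.9 km east, -40.4 km north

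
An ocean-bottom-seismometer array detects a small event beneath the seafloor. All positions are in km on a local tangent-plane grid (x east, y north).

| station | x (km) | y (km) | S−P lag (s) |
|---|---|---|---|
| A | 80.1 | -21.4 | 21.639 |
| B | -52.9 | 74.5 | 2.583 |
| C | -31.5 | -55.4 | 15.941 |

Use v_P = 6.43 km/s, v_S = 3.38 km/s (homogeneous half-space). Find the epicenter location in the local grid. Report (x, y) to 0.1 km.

Distance from S−P lag: d = Δt · v_P v_S / (v_P − v_S) = Δt · (6.43·3.38)/(6.43−3.38) ≈ 7.1257·Δt.
So d_A = 154.19, d_B = 18.41, d_C = 113.59 km.
Circle about each station: (x − 80.1)² + (y + 21.4)² = 154.19²; (x + 52.9)² + (y − 74.5)² = 18.41²; (x + 31.5)² + (y + 55.4)² = 113.59².
Subtracting pairs of circle equations eliminates x²+y² and gives linear equations (the radical axes):
-266.0 x + 191.8 y = 24910.32
-223.2 x − 68.0 y = 8059.31
Solving the 2×2 system: x ≈ -53.2, y ≈ 56.1 km.

(-53.2, 56.1)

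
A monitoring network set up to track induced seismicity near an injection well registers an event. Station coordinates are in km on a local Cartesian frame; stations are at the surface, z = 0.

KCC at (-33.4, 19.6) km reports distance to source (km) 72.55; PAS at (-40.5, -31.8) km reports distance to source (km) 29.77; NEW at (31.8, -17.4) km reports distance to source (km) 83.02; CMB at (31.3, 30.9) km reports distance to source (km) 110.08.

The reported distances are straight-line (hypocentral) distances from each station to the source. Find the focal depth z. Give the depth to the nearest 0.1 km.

Each station gives a sphere (x−x_i)² + (y−y_i)² + z² = d_i² (stations at z=0).
Subtracting the KCC sphere from PAS and NEW: z² cancels, leaving linear equations in x and y:
-14.2 x − 102.8 y = 5529.02
130.4 x − 74.0 y = -1814.54
Solving: x ≈ -41.207, y ≈ -48.092 km (keep extra digits for the depth step; rounded: -41.2, -48.1).
Then from the KCC sphere: z² = 72.55² − (x + 33.4)² − (y − 19.6)² with x = -41.207, y = -48.092, so z ≈ 24.907 ≈ 24.9 km.

24.9 km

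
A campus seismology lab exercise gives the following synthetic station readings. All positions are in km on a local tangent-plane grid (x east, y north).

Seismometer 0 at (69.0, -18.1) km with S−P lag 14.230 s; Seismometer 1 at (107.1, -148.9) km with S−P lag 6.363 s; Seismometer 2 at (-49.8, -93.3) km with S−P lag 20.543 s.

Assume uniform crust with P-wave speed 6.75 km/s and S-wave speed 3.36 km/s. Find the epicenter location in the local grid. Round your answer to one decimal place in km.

Distance from S−P lag: d = Δt · v_P v_S / (v_P − v_S) = Δt · (6.75·3.36)/(6.75−3.36) ≈ 6.6903·Δt.
So d_Seismometer 0 = 95.20, d_Seismometer 1 = 42.57, d_Seismometer 2 = 137.44 km.
Circle about each station: (x − 69.0)² + (y + 18.1)² = 95.20²; (x − 107.1)² + (y + 148.9)² = 42.57²; (x + 49.8)² + (y + 93.3)² = 137.44².
Subtracting the Seismometer 0 equation from the Seismometer 1 and Seismometer 2 equations removes the quadratic terms:
76.2 x − 261.6 y = 35803.85
-237.6 x − 150.4 y = -3730.39
Solving the 2×2 system: x ≈ 86.4, y ≈ -111.7 km.

x ≈ 86.4 km, y ≈ -111.7 km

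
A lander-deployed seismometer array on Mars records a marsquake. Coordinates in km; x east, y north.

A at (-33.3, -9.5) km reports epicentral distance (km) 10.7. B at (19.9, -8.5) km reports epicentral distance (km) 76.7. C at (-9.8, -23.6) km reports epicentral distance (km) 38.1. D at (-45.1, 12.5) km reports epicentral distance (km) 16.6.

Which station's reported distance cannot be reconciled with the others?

Solve using three stations at a time. Using A, C, D (subtract circle equations pairwise → linear system) gives (x, y) ≈ (-42.4, -3.9).
Distances from that point to each station vs reported:
  A: calculated 10.7 vs reported 10.7 → residual 0.0 km
  B: calculated 62.5 vs reported 76.7 → residual 14.2 km
  C: calculated 38.1 vs reported 38.1 → residual 0.0 km
  D: calculated 16.6 vs reported 16.6 → residual 0.0 km
A, C, D are mutually consistent (residuals ≈ 0); B is off by 14.2 km.

B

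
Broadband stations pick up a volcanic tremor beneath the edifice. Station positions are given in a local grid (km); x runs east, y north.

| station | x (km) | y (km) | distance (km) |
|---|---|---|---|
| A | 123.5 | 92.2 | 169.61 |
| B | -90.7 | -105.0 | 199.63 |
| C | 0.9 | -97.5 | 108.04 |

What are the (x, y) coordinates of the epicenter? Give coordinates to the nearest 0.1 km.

Circle about each station: (x − 123.5)² + (y − 92.2)² = 169.61²; (x + 90.7)² + (y + 105.0)² = 199.63²; (x − 0.9)² + (y + 97.5)² = 108.04².
Subtracting the A equation from the B and C equations removes the quadratic terms:
-428.4 x − 394.4 y = -15586.18
-245.2 x − 379.4 y = 2848.88
Solving the 2×2 system: x ≈ 106.9, y ≈ -76.6 km.

(106.9, -76.6)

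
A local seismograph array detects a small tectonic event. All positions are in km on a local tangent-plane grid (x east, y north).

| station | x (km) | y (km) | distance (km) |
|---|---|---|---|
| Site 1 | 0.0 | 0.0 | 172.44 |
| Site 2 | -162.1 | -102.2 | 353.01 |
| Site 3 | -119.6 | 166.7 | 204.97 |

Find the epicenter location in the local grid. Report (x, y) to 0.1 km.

x ≈ 84.7 km, y ≈ 150.2 km

Circle about each station: x² + y² = 172.44²; (x + 162.1)² + (y + 102.2)² = 353.01²; (x + 119.6)² + (y − 166.7)² = 204.97².
Subtracting pairs of circle equations eliminates x²+y² and gives linear equations (the radical axes):
-324.2 x − 204.4 y = -58159.26
-239.2 x + 333.4 y = 29815.90
Solving the 2×2 system: x ≈ 84.7, y ≈ 150.2 km.
Check against Site 1 (with the unrounded x, y): √(x²+y²) = 172.43 ≈ 172.44 km. ✓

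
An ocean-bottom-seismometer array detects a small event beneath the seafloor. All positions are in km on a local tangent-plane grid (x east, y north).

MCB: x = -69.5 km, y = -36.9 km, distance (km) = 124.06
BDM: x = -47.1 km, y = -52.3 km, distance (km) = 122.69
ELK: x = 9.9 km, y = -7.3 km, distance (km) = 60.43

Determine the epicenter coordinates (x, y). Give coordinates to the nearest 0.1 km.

(16.2, 52.8)

Circle about each station: (x + 69.5)² + (y + 36.9)² = 124.06²; (x + 47.1)² + (y + 52.3)² = 122.69²; (x − 9.9)² + (y + 7.3)² = 60.43².
Subtracting the MCB equation from the BDM and ELK equations removes the quadratic terms:
44.8 x − 30.8 y = -900.11
158.8 x + 59.2 y = 5698.54
Solving the 2×2 system: x ≈ 16.2, y ≈ 52.8 km.
Check against MCB (with the unrounded x, y): √((x + 69.5)²+(y + 36.9)²) = 124.06 ≈ 124.06 km. ✓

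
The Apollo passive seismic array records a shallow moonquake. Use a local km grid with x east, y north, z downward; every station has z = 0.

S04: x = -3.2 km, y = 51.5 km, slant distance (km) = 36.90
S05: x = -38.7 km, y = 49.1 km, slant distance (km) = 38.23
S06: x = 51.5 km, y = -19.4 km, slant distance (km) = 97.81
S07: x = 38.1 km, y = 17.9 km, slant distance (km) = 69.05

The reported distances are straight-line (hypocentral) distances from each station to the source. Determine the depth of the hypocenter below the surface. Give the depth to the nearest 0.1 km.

31.6 km

Each station gives a sphere (x−x_i)² + (y−y_i)² + z² = d_i² (stations at z=0).
Subtracting the S04 sphere from S05 and S06: z² cancels, leaving linear equations in x and y:
-71.0 x − 4.8 y = 1146.09
109.4 x − 141.8 y = -7839.07
Solving: x ≈ -18.894, y ≈ 40.706 km (keep extra digits for the depth step; rounded: -18.9, 40.7).
Then from the S04 sphere: z² = 36.90² − (x + 3.2)² − (y − 51.5)² with x = -18.894, y = 40.706, so z ≈ 31.604 ≈ 31.6 km.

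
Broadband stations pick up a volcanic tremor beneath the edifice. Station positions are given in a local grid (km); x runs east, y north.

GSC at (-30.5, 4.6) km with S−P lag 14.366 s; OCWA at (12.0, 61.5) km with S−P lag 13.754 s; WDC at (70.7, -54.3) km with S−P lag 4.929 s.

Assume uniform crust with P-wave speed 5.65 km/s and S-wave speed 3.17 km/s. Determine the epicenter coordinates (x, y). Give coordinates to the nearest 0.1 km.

Distance from S−P lag: d = Δt · v_P v_S / (v_P − v_S) = Δt · (5.65·3.17)/(5.65−3.17) ≈ 7.2220·Δt.
So d_GSC = 103.75, d_OCWA = 99.33, d_WDC = 35.60 km.
Circle about each station: (x + 30.5)² + (y − 4.6)² = 103.75²; (x − 12.0)² + (y − 61.5)² = 99.33²; (x − 70.7)² + (y + 54.3)² = 35.60².
Subtracting the GSC equation from the OCWA and WDC equations removes the quadratic terms:
85.0 x + 113.8 y = 3872.45
202.4 x − 117.8 y = 16492.27
Solving the 2×2 system: x ≈ 70.6, y ≈ -18.7 km.

x ≈ 70.6 km, y ≈ -18.7 km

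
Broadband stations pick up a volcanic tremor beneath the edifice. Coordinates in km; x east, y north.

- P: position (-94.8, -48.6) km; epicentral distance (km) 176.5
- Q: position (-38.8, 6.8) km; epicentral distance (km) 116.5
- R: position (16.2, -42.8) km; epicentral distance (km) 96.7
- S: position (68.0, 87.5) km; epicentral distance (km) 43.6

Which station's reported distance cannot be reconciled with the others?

Solve using three stations at a time. Using P, R, S (subtract circle equations pairwise → linear system) gives (x, y) ≈ (54.1, 46.2).
Distances from that point to each station vs reported:
  P: calculated 176.5 vs reported 176.5 → residual 0.0 km
  Q: calculated 100.9 vs reported 116.5 → residual 15.6 km
  R: calculated 96.7 vs reported 96.7 → residual 0.0 km
  S: calculated 43.6 vs reported 43.6 → residual 0.0 km
P, R, S are mutually consistent (residuals ≈ 0); Q is off by 15.6 km.

Q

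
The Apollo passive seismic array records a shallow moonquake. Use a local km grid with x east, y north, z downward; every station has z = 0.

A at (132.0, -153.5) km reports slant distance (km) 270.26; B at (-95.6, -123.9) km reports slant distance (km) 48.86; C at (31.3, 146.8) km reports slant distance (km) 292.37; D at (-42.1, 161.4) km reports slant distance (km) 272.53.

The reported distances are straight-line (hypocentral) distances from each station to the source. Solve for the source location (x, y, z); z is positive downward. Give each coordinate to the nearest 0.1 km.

(-131.4, -95.5, 17.3)

Each station gives a sphere (x−x_i)² + (y−y_i)² + z² = d_i² (stations at z=0).
Subtracting the A sphere from B and C: z² cancels, leaving linear equations in x and y:
-455.2 x + 59.2 y = 54157.49
-201.4 x + 600.6 y = -30896.07
Solving: x ≈ -131.396, y ≈ -95.503 km (keep extra digits for the depth step; rounded: -131.4, -95.5).
Then from the A sphere: z² = 270.26² − (x − 132.0)² − (y + 153.5)² with x = -131.396, y = -95.503, so z ≈ 17.302 ≈ 17.3 km.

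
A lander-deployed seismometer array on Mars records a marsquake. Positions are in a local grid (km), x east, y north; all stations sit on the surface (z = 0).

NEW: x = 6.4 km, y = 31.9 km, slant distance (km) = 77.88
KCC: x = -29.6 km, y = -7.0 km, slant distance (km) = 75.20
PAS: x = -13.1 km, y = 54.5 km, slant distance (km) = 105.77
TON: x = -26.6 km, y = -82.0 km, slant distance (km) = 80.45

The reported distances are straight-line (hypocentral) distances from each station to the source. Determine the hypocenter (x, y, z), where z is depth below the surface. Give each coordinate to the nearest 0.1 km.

Each station gives a sphere (x−x_i)² + (y−y_i)² + z² = d_i² (stations at z=0).
Subtracting the NEW sphere from KCC and PAS: z² cancels, leaving linear equations in x and y:
-72.0 x − 77.8 y = 276.84
-39.0 x + 45.2 y = -3038.71
Solving: x ≈ 35.604, y ≈ -36.508 km (keep extra digits for the depth step; rounded: 35.6, -36.5).
Then from the NEW sphere: z² = 77.88² − (x − 6.4)² − (y − 31.9)² with x = 35.604, y = -36.508, so z ≈ 23.082 ≈ 23.1 km.

(35.6, -36.5, 23.1)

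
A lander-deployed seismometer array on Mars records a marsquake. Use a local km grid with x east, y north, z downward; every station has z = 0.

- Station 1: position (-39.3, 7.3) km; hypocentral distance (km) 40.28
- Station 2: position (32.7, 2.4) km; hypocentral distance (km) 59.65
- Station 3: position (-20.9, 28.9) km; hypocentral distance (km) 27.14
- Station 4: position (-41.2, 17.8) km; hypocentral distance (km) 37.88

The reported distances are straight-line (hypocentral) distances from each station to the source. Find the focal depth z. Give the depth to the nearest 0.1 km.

26.4 km

Each station gives a sphere (x−x_i)² + (y−y_i)² + z² = d_i² (stations at z=0).
Subtracting the Station 1 sphere from Station 2 and Station 3: z² cancels, leaving linear equations in x and y:
144.0 x − 9.8 y = -2458.37
36.8 x + 43.2 y = 560.14
Solving: x ≈ -15.302, y ≈ 26.002 km (keep extra digits for the depth step; rounded: -15.3, 26.0).
Then from the Station 1 sphere: z² = 40.28² − (x + 39.3)² − (y − 7.3)² with x = -15.302, y = 26.002, so z ≈ 26.397 ≈ 26.4 km.
Check against Station 4 (with the unrounded solution): distance 37.88 ≈ 37.88 km. ✓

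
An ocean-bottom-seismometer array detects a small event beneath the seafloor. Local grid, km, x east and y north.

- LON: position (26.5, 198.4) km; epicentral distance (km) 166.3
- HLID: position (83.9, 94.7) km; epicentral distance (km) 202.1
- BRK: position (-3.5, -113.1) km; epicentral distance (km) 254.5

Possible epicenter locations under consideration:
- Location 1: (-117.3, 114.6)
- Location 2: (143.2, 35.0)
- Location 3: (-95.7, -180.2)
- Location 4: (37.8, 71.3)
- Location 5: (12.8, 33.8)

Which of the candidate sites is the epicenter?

Location 1

For each candidate, compare |candidate − station| to the reported distance:
Location 1: residuals LON 0.1, HLID 0.1, BRK 0.1 → max 0.1 km
Location 2: residuals LON 34.5, HLID 118.0, BRK 46.0 → max 118.0 km
Location 3: residuals LON 231.5, HLID 126.3, BRK 140.5 → max 231.5 km
Location 4: residuals LON 38.7, HLID 150.4, BRK 65.5 → max 150.4 km
Location 5: residuals LON 1.1, HLID 108.5, BRK 106.7 → max 108.5 km
Only Location 1 has all residuals ≈ 0.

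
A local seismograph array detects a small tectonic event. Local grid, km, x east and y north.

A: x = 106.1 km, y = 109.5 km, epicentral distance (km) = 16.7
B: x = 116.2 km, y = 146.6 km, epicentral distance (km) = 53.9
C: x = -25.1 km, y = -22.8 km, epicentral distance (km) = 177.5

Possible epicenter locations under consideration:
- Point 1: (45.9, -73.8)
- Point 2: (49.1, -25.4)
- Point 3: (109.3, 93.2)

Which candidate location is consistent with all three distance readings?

Point 3

For each candidate, compare |candidate − station| to the reported distance:
Point 1: residuals A 176.2, B 177.4, C 90.1 → max 177.4 km
Point 2: residuals A 129.7, B 130.7, C 103.3 → max 130.7 km
Point 3: residuals A 0.1, B 0.1, C 0.0 → max 0.1 km
Only Point 3 has all residuals ≈ 0.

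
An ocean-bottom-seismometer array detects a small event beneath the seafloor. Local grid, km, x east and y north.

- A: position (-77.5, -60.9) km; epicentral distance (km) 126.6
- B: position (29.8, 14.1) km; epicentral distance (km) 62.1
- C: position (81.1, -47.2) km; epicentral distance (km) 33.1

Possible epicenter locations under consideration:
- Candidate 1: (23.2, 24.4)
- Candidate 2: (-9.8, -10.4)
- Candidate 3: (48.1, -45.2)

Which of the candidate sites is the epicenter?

Candidate 3

For each candidate, compare |candidate − station| to the reported distance:
Candidate 1: residuals A 5.4, B 49.9, C 59.0 → max 59.0 km
Candidate 2: residuals A 42.1, B 15.5, C 65.0 → max 65.0 km
Candidate 3: residuals A 0.0, B 0.0, C 0.0 → max 0.0 km
Only Candidate 3 has all residuals ≈ 0.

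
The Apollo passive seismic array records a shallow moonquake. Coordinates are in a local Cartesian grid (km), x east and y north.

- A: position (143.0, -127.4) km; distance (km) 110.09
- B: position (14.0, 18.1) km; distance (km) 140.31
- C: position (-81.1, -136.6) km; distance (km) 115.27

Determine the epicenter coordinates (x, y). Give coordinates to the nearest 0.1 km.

x ≈ 33.1 km, y ≈ -120.9 km

Circle about each station: (x − 143.0)² + (y + 127.4)² = 110.09²; (x − 14.0)² + (y − 18.1)² = 140.31²; (x + 81.1)² + (y + 136.6)² = 115.27².
Subtracting pairs of circle equations eliminates x²+y² and gives linear equations (the radical axes):
-258.0 x + 291.0 y = -43723.24
-448.2 x − 18.4 y = -12610.35
Solving the 2×2 system: x ≈ 33.1, y ≈ -120.9 km.
Check against A (with the unrounded x, y): √((x − 143.0)²+(y + 127.4)²) = 110.09 ≈ 110.09 km. ✓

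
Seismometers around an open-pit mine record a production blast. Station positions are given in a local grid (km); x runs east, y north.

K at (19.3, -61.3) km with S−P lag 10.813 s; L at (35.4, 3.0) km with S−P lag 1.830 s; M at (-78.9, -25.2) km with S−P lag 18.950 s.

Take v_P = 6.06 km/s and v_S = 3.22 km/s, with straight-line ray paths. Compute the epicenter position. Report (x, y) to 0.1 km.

Distance from S−P lag: d = Δt · v_P v_S / (v_P − v_S) = Δt · (6.06·3.22)/(6.06−3.22) ≈ 6.8708·Δt.
So d_K = 74.29, d_L = 12.57, d_M = 130.20 km.
Circle about each station: (x − 19.3)² + (y + 61.3)² = 74.29²; (x − 35.4)² + (y − 3.0)² = 12.57²; (x + 78.9)² + (y + 25.2)² = 130.20².
Subtracting the K equation from the L and M equations removes the quadratic terms:
32.2 x + 128.6 y = 2492.98
-196.4 x + 72.2 y = -8702.97
Solving the 2×2 system: x ≈ 47.1, y ≈ 7.6 km.
Check against K (with the unrounded x, y): √((x − 19.3)²+(y + 61.3)²) = 74.29 ≈ 74.29 km. ✓

x ≈ 47.1 km, y ≈ 7.6 km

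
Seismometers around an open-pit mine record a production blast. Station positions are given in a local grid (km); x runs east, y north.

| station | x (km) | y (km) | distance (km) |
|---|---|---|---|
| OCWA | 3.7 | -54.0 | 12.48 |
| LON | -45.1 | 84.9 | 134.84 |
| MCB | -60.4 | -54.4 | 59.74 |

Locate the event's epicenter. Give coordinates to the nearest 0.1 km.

Circle about each station: (x − 3.7)² + (y + 54.0)² = 12.48²; (x + 45.1)² + (y − 84.9)² = 134.84²; (x + 60.4)² + (y + 54.4)² = 59.74².
Subtracting pairs of circle equations eliminates x²+y² and gives linear equations (the radical axes):
-97.6 x + 277.8 y = -11713.75
-128.2 x − 0.8 y = 264.71
Solving the 2×2 system: x ≈ -1.8, y ≈ -42.8 km.

(-1.8, -42.8)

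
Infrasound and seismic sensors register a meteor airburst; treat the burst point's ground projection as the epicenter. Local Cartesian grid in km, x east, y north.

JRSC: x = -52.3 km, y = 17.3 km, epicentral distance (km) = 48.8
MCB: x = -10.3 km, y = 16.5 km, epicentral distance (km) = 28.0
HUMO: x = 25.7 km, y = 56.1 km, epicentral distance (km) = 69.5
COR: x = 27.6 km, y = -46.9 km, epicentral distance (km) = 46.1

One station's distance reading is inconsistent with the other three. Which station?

JRSC

Solve using three stations at a time. Using MCB, HUMO, COR (subtract circle equations pairwise → linear system) gives (x, y) ≈ (1.3, -9.0).
Distances from that point to each station vs reported:
  JRSC: calculated 59.7 vs reported 48.8 → residual 10.9 km
  MCB: calculated 28.0 vs reported 28.0 → residual 0.0 km
  HUMO: calculated 69.5 vs reported 69.5 → residual 0.0 km
  COR: calculated 46.1 vs reported 46.1 → residual 0.0 km
MCB, HUMO, COR are mutually consistent (residuals ≈ 0); JRSC is off by 10.9 km.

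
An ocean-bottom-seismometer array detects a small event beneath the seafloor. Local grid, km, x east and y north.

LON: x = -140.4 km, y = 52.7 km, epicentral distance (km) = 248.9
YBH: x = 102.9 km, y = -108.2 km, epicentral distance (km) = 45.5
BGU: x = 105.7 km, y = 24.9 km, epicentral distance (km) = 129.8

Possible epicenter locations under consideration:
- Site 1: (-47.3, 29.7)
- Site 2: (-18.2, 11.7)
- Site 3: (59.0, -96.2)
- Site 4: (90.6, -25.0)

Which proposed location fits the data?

For each candidate, compare |candidate − station| to the reported distance:
Site 1: residuals LON 153.0, YBH 158.4, BGU 23.3 → max 158.4 km
Site 2: residuals LON 120.0, YBH 124.9, BGU 5.2 → max 124.9 km
Site 3: residuals LON 0.0, YBH 0.0, BGU 0.0 → max 0.0 km
Site 4: residuals LON 5.2, YBH 38.6, BGU 77.7 → max 77.7 km
Only Site 3 has all residuals ≈ 0.

Site 3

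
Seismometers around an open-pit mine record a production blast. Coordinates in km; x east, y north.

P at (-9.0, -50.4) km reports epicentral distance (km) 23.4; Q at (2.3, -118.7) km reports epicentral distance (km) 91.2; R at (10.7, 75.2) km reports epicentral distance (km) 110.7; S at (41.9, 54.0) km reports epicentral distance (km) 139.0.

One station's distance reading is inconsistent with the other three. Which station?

S

Solve using three stations at a time. Using P, Q, R (subtract circle equations pairwise → linear system) gives (x, y) ≈ (-21.6, -30.7).
Distances from that point to each station vs reported:
  P: calculated 23.4 vs reported 23.4 → residual 0.0 km
  Q: calculated 91.2 vs reported 91.2 → residual 0.0 km
  R: calculated 110.7 vs reported 110.7 → residual 0.0 km
  S: calculated 105.8 vs reported 139.0 → residual 33.2 km
P, Q, R are mutually consistent (residuals ≈ 0); S is off by 33.2 km.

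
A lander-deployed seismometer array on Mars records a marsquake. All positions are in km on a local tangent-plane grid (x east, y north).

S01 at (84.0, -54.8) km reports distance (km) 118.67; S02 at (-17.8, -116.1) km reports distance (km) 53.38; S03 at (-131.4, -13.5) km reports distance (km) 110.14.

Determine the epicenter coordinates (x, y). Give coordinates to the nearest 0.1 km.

Circle about each station: (x − 84.0)² + (y + 54.8)² = 118.67²; (x + 17.8)² + (y + 116.1)² = 53.38²; (x + 131.4)² + (y + 13.5)² = 110.14².
Subtracting pairs of circle equations eliminates x²+y² and gives linear equations (the radical axes):
-203.6 x − 122.6 y = 14970.15
-430.8 x + 82.6 y = 9340.92
Solving the 2×2 system: x ≈ -34.2, y ≈ -65.3 km.

x ≈ -34.2 km, y ≈ -65.3 km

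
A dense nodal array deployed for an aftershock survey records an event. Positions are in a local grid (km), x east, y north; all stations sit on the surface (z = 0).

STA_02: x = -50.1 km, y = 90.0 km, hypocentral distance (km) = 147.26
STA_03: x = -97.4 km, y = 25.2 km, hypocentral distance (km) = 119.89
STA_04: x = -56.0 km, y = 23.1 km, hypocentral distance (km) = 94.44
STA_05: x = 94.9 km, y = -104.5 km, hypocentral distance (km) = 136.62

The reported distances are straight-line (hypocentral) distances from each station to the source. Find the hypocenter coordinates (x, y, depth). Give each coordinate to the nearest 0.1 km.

Each station gives a sphere (x−x_i)² + (y−y_i)² + z² = d_i² (stations at z=0).
Subtracting the STA_02 sphere from STA_03 and STA_04: z² cancels, leaving linear equations in x and y:
-94.6 x − 129.6 y = 6823.69
-11.8 x − 133.8 y = 5826.19
Solving: x ≈ -14.192, y ≈ -42.292 km (keep extra digits for the depth step; rounded: -14.2, -42.3).
Then from the STA_02 sphere: z² = 147.26² − (x + 50.1)² − (y − 90.0)² with x = -14.192, y = -42.292, so z ≈ 53.805 ≈ 53.8 km.

(-14.2, -42.3, 53.8)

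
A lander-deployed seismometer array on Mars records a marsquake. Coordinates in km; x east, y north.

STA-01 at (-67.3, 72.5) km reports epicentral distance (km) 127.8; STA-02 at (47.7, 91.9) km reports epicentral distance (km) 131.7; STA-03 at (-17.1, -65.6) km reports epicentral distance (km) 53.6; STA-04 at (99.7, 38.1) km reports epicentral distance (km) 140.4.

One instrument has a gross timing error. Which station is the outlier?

Solve using three stations at a time. Using STA-02, STA-03, STA-04 (subtract circle equations pairwise → linear system) gives (x, y) ≈ (-30.7, -13.9).
Distances from that point to each station vs reported:
  STA-01: calculated 93.8 vs reported 127.8 → residual 34.0 km
  STA-02: calculated 131.6 vs reported 131.7 → residual 0.1 km
  STA-03: calculated 53.5 vs reported 53.6 → residual 0.1 km
  STA-04: calculated 140.4 vs reported 140.4 → residual 0.0 km
STA-02, STA-03, STA-04 are mutually consistent (residuals ≈ 0); STA-01 is off by 34.0 km.

STA-01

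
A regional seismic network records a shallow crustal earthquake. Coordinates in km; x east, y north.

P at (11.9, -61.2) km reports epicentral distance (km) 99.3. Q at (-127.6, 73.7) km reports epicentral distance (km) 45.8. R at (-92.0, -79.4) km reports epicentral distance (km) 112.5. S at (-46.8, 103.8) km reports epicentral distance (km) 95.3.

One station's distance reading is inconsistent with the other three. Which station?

P

Solve using three stations at a time. Using Q, R, S (subtract circle equations pairwise → linear system) gives (x, y) ≈ (-109.2, 31.8).
Distances from that point to each station vs reported:
  P: calculated 152.7 vs reported 99.3 → residual 53.4 km
  Q: calculated 45.8 vs reported 45.8 → residual 0.0 km
  R: calculated 112.5 vs reported 112.5 → residual 0.0 km
  S: calculated 95.3 vs reported 95.3 → residual 0.0 km
Q, R, S are mutually consistent (residuals ≈ 0); P is off by 53.4 km.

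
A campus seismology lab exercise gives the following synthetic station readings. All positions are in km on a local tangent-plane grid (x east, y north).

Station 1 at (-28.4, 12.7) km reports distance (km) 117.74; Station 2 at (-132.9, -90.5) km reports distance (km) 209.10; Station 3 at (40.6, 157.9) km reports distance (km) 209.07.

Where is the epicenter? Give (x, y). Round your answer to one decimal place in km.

Circle about each station: (x + 28.4)² + (y − 12.7)² = 117.74²; (x + 132.9)² + (y + 90.5)² = 209.10²; (x − 40.6)² + (y − 157.9)² = 209.07².
Subtracting the Station 1 equation from the Station 2 and Station 3 equations removes the quadratic terms:
-209.0 x − 206.4 y = -4975.29
138.0 x + 290.4 y = -4234.64
Solving the 2×2 system: x ≈ 72.0, y ≈ -48.8 km.

72.0 km east, -48.8 km north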